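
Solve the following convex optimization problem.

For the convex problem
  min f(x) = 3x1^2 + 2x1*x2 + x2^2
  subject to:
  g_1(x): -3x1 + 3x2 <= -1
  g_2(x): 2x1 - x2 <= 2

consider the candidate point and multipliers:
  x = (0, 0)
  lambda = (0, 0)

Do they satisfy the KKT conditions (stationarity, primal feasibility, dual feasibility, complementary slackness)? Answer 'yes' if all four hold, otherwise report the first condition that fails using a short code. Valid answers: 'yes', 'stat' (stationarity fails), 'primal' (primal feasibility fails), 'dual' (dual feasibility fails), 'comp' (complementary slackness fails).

Gradient of f: grad f(x) = Q x + c = (0, 0)
Constraint values g_i(x) = a_i^T x - b_i:
  g_1((0, 0)) = 1
  g_2((0, 0)) = -2
Stationarity residual: grad f(x) + sum_i lambda_i a_i = (0, 0)
  -> stationarity OK
Primal feasibility (all g_i <= 0): FAILS
Dual feasibility (all lambda_i >= 0): OK
Complementary slackness (lambda_i * g_i(x) = 0 for all i): OK

Verdict: the first failing condition is primal_feasibility -> primal.

primal


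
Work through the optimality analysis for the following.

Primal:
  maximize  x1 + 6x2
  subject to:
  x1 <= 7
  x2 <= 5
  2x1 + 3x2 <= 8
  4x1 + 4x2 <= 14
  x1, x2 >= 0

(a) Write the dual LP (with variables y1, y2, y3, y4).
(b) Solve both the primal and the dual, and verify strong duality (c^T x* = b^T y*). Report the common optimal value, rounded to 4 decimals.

The standard primal-dual pair for 'max c^T x s.t. A x <= b, x >= 0' is:
  Dual:  min b^T y  s.t.  A^T y >= c,  y >= 0.

So the dual LP is:
  minimize  7y1 + 5y2 + 8y3 + 14y4
  subject to:
    y1 + 2y3 + 4y4 >= 1
    y2 + 3y3 + 4y4 >= 6
    y1, y2, y3, y4 >= 0

Solving the primal: x* = (0, 2.6667).
  primal value c^T x* = 16.
Solving the dual: y* = (0, 0, 2, 0).
  dual value b^T y* = 16.
Strong duality: c^T x* = b^T y*. Confirmed.

16


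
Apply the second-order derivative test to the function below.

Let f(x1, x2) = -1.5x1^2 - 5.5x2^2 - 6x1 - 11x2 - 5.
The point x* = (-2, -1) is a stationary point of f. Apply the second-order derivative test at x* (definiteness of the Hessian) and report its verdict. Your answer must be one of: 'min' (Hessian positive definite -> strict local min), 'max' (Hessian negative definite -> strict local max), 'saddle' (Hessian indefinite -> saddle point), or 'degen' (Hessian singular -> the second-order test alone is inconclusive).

Compute the Hessian H = grad^2 f:
  H = [[-3, 0], [0, -11]]
Verify stationarity: grad f(x*) = H x* + g = (0, 0).
Eigenvalues of H: -11, -3.
Both eigenvalues < 0, so H is negative definite -> x* is a strict local max.

max


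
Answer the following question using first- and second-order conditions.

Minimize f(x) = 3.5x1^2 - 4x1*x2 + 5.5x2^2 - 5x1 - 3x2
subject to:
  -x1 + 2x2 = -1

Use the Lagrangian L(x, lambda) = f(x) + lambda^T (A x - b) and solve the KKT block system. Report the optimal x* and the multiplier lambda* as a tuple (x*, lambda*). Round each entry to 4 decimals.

Form the Lagrangian:
  L(x, lambda) = (1/2) x^T Q x + c^T x + lambda^T (A x - b)
Stationarity (grad_x L = 0): Q x + c + A^T lambda = 0.
Primal feasibility: A x = b.

This gives the KKT block system:
  [ Q   A^T ] [ x     ]   [-c ]
  [ A    0  ] [ lambda ] = [ b ]

Solving the linear system:
  x*      = (1.2609, 0.1304)
  lambda* = (3.3043)
  f(x*)   = -1.6957

x* = (1.2609, 0.1304), lambda* = (3.3043)


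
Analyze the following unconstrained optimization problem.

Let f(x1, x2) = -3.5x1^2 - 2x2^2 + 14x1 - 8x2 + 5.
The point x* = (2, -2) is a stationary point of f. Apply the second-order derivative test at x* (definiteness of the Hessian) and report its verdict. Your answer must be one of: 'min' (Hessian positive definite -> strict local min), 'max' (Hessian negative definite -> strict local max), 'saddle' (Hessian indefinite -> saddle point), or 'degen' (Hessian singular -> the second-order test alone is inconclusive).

Compute the Hessian H = grad^2 f:
  H = [[-7, 0], [0, -4]]
Verify stationarity: grad f(x*) = H x* + g = (0, 0).
Eigenvalues of H: -7, -4.
Both eigenvalues < 0, so H is negative definite -> x* is a strict local max.

max


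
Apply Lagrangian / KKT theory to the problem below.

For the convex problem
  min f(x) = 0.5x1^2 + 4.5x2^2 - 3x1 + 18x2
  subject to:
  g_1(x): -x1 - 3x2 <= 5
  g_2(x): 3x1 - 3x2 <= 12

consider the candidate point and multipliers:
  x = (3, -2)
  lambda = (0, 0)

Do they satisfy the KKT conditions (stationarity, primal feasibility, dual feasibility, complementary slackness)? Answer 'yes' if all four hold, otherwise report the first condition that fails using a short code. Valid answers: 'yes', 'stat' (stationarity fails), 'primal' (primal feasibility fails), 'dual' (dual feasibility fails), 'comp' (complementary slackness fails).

Gradient of f: grad f(x) = Q x + c = (0, 0)
Constraint values g_i(x) = a_i^T x - b_i:
  g_1((3, -2)) = -2
  g_2((3, -2)) = 3
Stationarity residual: grad f(x) + sum_i lambda_i a_i = (0, 0)
  -> stationarity OK
Primal feasibility (all g_i <= 0): FAILS
Dual feasibility (all lambda_i >= 0): OK
Complementary slackness (lambda_i * g_i(x) = 0 for all i): OK

Verdict: the first failing condition is primal_feasibility -> primal.

primal


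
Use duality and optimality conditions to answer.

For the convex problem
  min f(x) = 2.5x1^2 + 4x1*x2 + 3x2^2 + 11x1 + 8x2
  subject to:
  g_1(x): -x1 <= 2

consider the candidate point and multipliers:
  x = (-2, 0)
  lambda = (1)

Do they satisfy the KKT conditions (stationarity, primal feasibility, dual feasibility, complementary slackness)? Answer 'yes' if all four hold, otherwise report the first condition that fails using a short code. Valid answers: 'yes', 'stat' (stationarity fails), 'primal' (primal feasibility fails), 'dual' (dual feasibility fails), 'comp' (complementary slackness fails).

Gradient of f: grad f(x) = Q x + c = (1, 0)
Constraint values g_i(x) = a_i^T x - b_i:
  g_1((-2, 0)) = 0
Stationarity residual: grad f(x) + sum_i lambda_i a_i = (0, 0)
  -> stationarity OK
Primal feasibility (all g_i <= 0): OK
Dual feasibility (all lambda_i >= 0): OK
Complementary slackness (lambda_i * g_i(x) = 0 for all i): OK

Verdict: yes, KKT holds.

yes


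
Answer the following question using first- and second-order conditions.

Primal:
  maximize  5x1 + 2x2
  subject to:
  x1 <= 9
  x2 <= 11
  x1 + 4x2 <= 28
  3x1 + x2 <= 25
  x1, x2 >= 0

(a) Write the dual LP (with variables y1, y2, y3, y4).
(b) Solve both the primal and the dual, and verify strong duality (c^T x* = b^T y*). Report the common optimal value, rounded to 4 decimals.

The standard primal-dual pair for 'max c^T x s.t. A x <= b, x >= 0' is:
  Dual:  min b^T y  s.t.  A^T y >= c,  y >= 0.

So the dual LP is:
  minimize  9y1 + 11y2 + 28y3 + 25y4
  subject to:
    y1 + y3 + 3y4 >= 5
    y2 + 4y3 + y4 >= 2
    y1, y2, y3, y4 >= 0

Solving the primal: x* = (6.5455, 5.3636).
  primal value c^T x* = 43.4545.
Solving the dual: y* = (0, 0, 0.0909, 1.6364).
  dual value b^T y* = 43.4545.
Strong duality: c^T x* = b^T y*. Confirmed.

43.4545


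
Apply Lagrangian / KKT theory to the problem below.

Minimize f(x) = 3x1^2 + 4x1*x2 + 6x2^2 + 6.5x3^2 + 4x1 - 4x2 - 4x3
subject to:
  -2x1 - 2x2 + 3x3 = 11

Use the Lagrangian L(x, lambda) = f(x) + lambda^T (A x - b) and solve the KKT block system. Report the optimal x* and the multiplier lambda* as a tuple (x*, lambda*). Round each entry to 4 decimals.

Form the Lagrangian:
  L(x, lambda) = (1/2) x^T Q x + c^T x + lambda^T (A x - b)
Stationarity (grad_x L = 0): Q x + c + A^T lambda = 0.
Primal feasibility: A x = b.

This gives the KKT block system:
  [ Q   A^T ] [ x     ]   [-c ]
  [ A    0  ] [ lambda ] = [ b ]

Solving the linear system:
  x*      = (-3.0156, 0.2461, 1.8203)
  lambda* = (-6.5547)
  f(x*)   = 25.8867

x* = (-3.0156, 0.2461, 1.8203), lambda* = (-6.5547)


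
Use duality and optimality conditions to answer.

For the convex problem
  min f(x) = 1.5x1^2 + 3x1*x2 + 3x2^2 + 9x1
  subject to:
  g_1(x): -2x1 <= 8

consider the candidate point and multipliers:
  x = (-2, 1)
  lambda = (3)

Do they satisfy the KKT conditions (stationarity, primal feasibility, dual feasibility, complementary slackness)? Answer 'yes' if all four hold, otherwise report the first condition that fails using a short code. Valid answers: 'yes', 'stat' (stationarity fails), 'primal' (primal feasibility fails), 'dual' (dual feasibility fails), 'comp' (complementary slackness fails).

Gradient of f: grad f(x) = Q x + c = (6, 0)
Constraint values g_i(x) = a_i^T x - b_i:
  g_1((-2, 1)) = -4
Stationarity residual: grad f(x) + sum_i lambda_i a_i = (0, 0)
  -> stationarity OK
Primal feasibility (all g_i <= 0): OK
Dual feasibility (all lambda_i >= 0): OK
Complementary slackness (lambda_i * g_i(x) = 0 for all i): FAILS

Verdict: the first failing condition is complementary_slackness -> comp.

comp


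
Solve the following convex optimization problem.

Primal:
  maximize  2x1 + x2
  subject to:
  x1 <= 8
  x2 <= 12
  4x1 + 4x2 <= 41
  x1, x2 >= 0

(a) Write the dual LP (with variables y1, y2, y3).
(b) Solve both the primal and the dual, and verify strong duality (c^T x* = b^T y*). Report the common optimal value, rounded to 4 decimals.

The standard primal-dual pair for 'max c^T x s.t. A x <= b, x >= 0' is:
  Dual:  min b^T y  s.t.  A^T y >= c,  y >= 0.

So the dual LP is:
  minimize  8y1 + 12y2 + 41y3
  subject to:
    y1 + 4y3 >= 2
    y2 + 4y3 >= 1
    y1, y2, y3 >= 0

Solving the primal: x* = (8, 2.25).
  primal value c^T x* = 18.25.
Solving the dual: y* = (1, 0, 0.25).
  dual value b^T y* = 18.25.
Strong duality: c^T x* = b^T y*. Confirmed.

18.25


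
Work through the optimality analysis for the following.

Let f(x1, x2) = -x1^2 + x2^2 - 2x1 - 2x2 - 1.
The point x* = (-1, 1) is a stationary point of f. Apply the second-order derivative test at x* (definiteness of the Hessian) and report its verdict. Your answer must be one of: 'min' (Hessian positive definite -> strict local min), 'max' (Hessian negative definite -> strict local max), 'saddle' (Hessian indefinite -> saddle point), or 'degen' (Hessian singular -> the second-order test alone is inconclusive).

Compute the Hessian H = grad^2 f:
  H = [[-2, 0], [0, 2]]
Verify stationarity: grad f(x*) = H x* + g = (0, 0).
Eigenvalues of H: -2, 2.
Eigenvalues have mixed signs, so H is indefinite -> x* is a saddle point.

saddle


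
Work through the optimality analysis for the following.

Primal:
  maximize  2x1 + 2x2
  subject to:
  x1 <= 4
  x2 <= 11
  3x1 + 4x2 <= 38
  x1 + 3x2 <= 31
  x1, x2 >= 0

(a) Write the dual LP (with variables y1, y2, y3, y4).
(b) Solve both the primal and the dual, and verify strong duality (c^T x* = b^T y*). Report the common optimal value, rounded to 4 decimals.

The standard primal-dual pair for 'max c^T x s.t. A x <= b, x >= 0' is:
  Dual:  min b^T y  s.t.  A^T y >= c,  y >= 0.

So the dual LP is:
  minimize  4y1 + 11y2 + 38y3 + 31y4
  subject to:
    y1 + 3y3 + y4 >= 2
    y2 + 4y3 + 3y4 >= 2
    y1, y2, y3, y4 >= 0

Solving the primal: x* = (4, 6.5).
  primal value c^T x* = 21.
Solving the dual: y* = (0.5, 0, 0.5, 0).
  dual value b^T y* = 21.
Strong duality: c^T x* = b^T y*. Confirmed.

21


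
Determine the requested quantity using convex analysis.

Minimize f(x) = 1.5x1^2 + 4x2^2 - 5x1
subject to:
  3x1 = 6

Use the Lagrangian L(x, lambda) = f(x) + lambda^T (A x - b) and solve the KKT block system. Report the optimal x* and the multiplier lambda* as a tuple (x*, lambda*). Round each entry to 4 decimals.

Form the Lagrangian:
  L(x, lambda) = (1/2) x^T Q x + c^T x + lambda^T (A x - b)
Stationarity (grad_x L = 0): Q x + c + A^T lambda = 0.
Primal feasibility: A x = b.

This gives the KKT block system:
  [ Q   A^T ] [ x     ]   [-c ]
  [ A    0  ] [ lambda ] = [ b ]

Solving the linear system:
  x*      = (2, 0)
  lambda* = (-0.3333)
  f(x*)   = -4

x* = (2, 0), lambda* = (-0.3333)


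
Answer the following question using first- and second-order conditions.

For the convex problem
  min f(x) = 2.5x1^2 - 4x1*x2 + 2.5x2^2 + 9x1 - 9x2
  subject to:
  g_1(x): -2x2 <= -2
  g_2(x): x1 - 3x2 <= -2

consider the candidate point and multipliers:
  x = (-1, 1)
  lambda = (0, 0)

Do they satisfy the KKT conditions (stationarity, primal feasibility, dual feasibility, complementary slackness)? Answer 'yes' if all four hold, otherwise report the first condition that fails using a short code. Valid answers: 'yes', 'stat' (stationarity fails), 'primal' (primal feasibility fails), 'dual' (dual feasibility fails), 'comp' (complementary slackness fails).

Gradient of f: grad f(x) = Q x + c = (0, 0)
Constraint values g_i(x) = a_i^T x - b_i:
  g_1((-1, 1)) = 0
  g_2((-1, 1)) = -2
Stationarity residual: grad f(x) + sum_i lambda_i a_i = (0, 0)
  -> stationarity OK
Primal feasibility (all g_i <= 0): OK
Dual feasibility (all lambda_i >= 0): OK
Complementary slackness (lambda_i * g_i(x) = 0 for all i): OK

Verdict: yes, KKT holds.

yes


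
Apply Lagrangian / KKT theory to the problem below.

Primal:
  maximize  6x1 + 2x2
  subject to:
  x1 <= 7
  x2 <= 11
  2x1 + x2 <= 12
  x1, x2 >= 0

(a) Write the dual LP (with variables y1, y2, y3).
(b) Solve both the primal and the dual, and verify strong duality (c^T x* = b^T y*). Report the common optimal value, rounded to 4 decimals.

The standard primal-dual pair for 'max c^T x s.t. A x <= b, x >= 0' is:
  Dual:  min b^T y  s.t.  A^T y >= c,  y >= 0.

So the dual LP is:
  minimize  7y1 + 11y2 + 12y3
  subject to:
    y1 + 2y3 >= 6
    y2 + y3 >= 2
    y1, y2, y3 >= 0

Solving the primal: x* = (6, 0).
  primal value c^T x* = 36.
Solving the dual: y* = (0, 0, 3).
  dual value b^T y* = 36.
Strong duality: c^T x* = b^T y*. Confirmed.

36


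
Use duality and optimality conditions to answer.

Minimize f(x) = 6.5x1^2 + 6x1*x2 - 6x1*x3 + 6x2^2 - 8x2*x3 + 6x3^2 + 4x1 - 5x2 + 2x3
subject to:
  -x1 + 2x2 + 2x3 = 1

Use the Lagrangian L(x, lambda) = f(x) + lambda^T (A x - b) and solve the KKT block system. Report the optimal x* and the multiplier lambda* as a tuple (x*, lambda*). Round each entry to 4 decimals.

Form the Lagrangian:
  L(x, lambda) = (1/2) x^T Q x + c^T x + lambda^T (A x - b)
Stationarity (grad_x L = 0): Q x + c + A^T lambda = 0.
Primal feasibility: A x = b.

This gives the KKT block system:
  [ Q   A^T ] [ x     ]   [-c ]
  [ A    0  ] [ lambda ] = [ b ]

Solving the linear system:
  x*      = (-0.5909, 0.4545, -0.25)
  lambda* = (0.5455)
  f(x*)   = -2.8409

x* = (-0.5909, 0.4545, -0.25), lambda* = (0.5455)


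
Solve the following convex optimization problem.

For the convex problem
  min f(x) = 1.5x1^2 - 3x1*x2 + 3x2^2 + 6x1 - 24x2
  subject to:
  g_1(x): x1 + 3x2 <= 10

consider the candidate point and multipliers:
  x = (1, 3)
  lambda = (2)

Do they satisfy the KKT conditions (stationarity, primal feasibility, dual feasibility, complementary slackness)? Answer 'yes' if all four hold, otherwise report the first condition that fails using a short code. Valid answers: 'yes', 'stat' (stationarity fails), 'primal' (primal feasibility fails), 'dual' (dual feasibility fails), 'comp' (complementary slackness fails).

Gradient of f: grad f(x) = Q x + c = (0, -9)
Constraint values g_i(x) = a_i^T x - b_i:
  g_1((1, 3)) = 0
Stationarity residual: grad f(x) + sum_i lambda_i a_i = (2, -3)
  -> stationarity FAILS
Primal feasibility (all g_i <= 0): OK
Dual feasibility (all lambda_i >= 0): OK
Complementary slackness (lambda_i * g_i(x) = 0 for all i): OK

Verdict: the first failing condition is stationarity -> stat.

stat


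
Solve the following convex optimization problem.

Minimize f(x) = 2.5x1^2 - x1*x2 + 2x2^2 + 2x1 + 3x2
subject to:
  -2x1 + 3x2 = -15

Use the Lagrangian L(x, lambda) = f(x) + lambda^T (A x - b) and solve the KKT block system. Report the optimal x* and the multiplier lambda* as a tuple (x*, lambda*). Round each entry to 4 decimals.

Form the Lagrangian:
  L(x, lambda) = (1/2) x^T Q x + c^T x + lambda^T (A x - b)
Stationarity (grad_x L = 0): Q x + c + A^T lambda = 0.
Primal feasibility: A x = b.

This gives the KKT block system:
  [ Q   A^T ] [ x     ]   [-c ]
  [ A    0  ] [ lambda ] = [ b ]

Solving the linear system:
  x*      = (0.7959, -4.4694)
  lambda* = (5.2245)
  f(x*)   = 33.2755

x* = (0.7959, -4.4694), lambda* = (5.2245)


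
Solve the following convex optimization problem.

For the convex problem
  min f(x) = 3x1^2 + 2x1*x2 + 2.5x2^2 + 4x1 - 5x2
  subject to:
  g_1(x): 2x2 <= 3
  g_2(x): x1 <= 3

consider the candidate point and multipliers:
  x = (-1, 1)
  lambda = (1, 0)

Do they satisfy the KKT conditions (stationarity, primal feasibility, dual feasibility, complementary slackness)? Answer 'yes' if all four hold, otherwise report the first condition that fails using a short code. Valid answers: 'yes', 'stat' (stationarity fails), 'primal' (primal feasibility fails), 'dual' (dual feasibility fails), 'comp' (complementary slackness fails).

Gradient of f: grad f(x) = Q x + c = (0, -2)
Constraint values g_i(x) = a_i^T x - b_i:
  g_1((-1, 1)) = -1
  g_2((-1, 1)) = -4
Stationarity residual: grad f(x) + sum_i lambda_i a_i = (0, 0)
  -> stationarity OK
Primal feasibility (all g_i <= 0): OK
Dual feasibility (all lambda_i >= 0): OK
Complementary slackness (lambda_i * g_i(x) = 0 for all i): FAILS

Verdict: the first failing condition is complementary_slackness -> comp.

comp


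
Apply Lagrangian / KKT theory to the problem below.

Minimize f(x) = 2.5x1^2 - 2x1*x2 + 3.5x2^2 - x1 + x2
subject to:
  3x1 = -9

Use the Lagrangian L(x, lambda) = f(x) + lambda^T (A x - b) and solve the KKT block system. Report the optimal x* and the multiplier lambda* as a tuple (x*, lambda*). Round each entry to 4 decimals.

Form the Lagrangian:
  L(x, lambda) = (1/2) x^T Q x + c^T x + lambda^T (A x - b)
Stationarity (grad_x L = 0): Q x + c + A^T lambda = 0.
Primal feasibility: A x = b.

This gives the KKT block system:
  [ Q   A^T ] [ x     ]   [-c ]
  [ A    0  ] [ lambda ] = [ b ]

Solving the linear system:
  x*      = (-3, -1)
  lambda* = (4.6667)
  f(x*)   = 22

x* = (-3, -1), lambda* = (4.6667)


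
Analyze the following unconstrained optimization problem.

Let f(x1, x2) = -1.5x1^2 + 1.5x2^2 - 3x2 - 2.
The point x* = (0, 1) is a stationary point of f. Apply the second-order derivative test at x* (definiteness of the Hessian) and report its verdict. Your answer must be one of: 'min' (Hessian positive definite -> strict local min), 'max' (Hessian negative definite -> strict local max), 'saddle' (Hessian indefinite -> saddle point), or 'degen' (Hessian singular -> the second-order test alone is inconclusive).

Compute the Hessian H = grad^2 f:
  H = [[-3, 0], [0, 3]]
Verify stationarity: grad f(x*) = H x* + g = (0, 0).
Eigenvalues of H: -3, 3.
Eigenvalues have mixed signs, so H is indefinite -> x* is a saddle point.

saddle


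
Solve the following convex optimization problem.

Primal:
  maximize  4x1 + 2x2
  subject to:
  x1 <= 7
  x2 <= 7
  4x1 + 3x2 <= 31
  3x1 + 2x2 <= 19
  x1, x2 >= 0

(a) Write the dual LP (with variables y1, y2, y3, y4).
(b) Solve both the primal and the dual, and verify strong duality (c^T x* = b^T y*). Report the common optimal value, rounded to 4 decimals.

The standard primal-dual pair for 'max c^T x s.t. A x <= b, x >= 0' is:
  Dual:  min b^T y  s.t.  A^T y >= c,  y >= 0.

So the dual LP is:
  minimize  7y1 + 7y2 + 31y3 + 19y4
  subject to:
    y1 + 4y3 + 3y4 >= 4
    y2 + 3y3 + 2y4 >= 2
    y1, y2, y3, y4 >= 0

Solving the primal: x* = (6.3333, 0).
  primal value c^T x* = 25.3333.
Solving the dual: y* = (0, 0, 0, 1.3333).
  dual value b^T y* = 25.3333.
Strong duality: c^T x* = b^T y*. Confirmed.

25.3333


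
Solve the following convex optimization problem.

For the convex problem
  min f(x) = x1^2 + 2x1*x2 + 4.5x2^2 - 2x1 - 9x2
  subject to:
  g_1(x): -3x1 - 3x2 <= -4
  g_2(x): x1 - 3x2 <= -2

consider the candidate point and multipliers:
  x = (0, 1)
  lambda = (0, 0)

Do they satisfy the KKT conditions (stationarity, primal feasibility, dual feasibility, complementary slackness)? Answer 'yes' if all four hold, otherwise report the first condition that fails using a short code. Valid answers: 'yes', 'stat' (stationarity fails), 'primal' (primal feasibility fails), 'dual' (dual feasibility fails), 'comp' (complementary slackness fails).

Gradient of f: grad f(x) = Q x + c = (0, 0)
Constraint values g_i(x) = a_i^T x - b_i:
  g_1((0, 1)) = 1
  g_2((0, 1)) = -1
Stationarity residual: grad f(x) + sum_i lambda_i a_i = (0, 0)
  -> stationarity OK
Primal feasibility (all g_i <= 0): FAILS
Dual feasibility (all lambda_i >= 0): OK
Complementary slackness (lambda_i * g_i(x) = 0 for all i): OK

Verdict: the first failing condition is primal_feasibility -> primal.

primal


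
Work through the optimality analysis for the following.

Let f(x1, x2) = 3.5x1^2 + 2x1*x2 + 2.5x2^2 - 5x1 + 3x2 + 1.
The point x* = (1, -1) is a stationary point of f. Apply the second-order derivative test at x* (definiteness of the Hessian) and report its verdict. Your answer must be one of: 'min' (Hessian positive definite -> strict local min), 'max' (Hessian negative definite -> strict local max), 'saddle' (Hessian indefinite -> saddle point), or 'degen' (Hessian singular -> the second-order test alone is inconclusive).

Compute the Hessian H = grad^2 f:
  H = [[7, 2], [2, 5]]
Verify stationarity: grad f(x*) = H x* + g = (0, 0).
Eigenvalues of H: 3.7639, 8.2361.
Both eigenvalues > 0, so H is positive definite -> x* is a strict local min.

min


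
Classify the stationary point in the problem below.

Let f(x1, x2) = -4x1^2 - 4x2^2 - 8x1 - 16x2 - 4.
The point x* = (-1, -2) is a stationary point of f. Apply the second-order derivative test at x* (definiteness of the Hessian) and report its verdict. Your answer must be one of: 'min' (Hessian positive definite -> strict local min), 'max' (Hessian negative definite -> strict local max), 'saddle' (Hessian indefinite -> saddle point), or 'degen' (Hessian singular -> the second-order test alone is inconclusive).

Compute the Hessian H = grad^2 f:
  H = [[-8, 0], [0, -8]]
Verify stationarity: grad f(x*) = H x* + g = (0, 0).
Eigenvalues of H: -8, -8.
Both eigenvalues < 0, so H is negative definite -> x* is a strict local max.

max


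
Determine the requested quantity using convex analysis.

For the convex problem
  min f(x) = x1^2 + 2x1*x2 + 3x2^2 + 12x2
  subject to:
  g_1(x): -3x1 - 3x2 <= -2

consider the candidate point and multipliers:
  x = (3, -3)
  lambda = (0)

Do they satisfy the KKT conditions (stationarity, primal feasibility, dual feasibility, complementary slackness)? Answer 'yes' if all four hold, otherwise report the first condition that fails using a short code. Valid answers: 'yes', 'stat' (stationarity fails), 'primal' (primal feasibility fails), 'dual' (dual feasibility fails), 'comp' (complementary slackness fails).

Gradient of f: grad f(x) = Q x + c = (0, 0)
Constraint values g_i(x) = a_i^T x - b_i:
  g_1((3, -3)) = 2
Stationarity residual: grad f(x) + sum_i lambda_i a_i = (0, 0)
  -> stationarity OK
Primal feasibility (all g_i <= 0): FAILS
Dual feasibility (all lambda_i >= 0): OK
Complementary slackness (lambda_i * g_i(x) = 0 for all i): OK

Verdict: the first failing condition is primal_feasibility -> primal.

primal


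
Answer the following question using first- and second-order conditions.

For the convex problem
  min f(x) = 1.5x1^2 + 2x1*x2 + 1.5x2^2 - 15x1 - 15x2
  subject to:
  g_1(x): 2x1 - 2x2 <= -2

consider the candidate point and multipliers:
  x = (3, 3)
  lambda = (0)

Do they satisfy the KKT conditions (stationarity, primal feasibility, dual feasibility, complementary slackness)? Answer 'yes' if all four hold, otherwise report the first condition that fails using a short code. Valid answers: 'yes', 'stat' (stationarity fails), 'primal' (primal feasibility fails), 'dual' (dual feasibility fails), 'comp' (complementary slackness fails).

Gradient of f: grad f(x) = Q x + c = (0, 0)
Constraint values g_i(x) = a_i^T x - b_i:
  g_1((3, 3)) = 2
Stationarity residual: grad f(x) + sum_i lambda_i a_i = (0, 0)
  -> stationarity OK
Primal feasibility (all g_i <= 0): FAILS
Dual feasibility (all lambda_i >= 0): OK
Complementary slackness (lambda_i * g_i(x) = 0 for all i): OK

Verdict: the first failing condition is primal_feasibility -> primal.

primal


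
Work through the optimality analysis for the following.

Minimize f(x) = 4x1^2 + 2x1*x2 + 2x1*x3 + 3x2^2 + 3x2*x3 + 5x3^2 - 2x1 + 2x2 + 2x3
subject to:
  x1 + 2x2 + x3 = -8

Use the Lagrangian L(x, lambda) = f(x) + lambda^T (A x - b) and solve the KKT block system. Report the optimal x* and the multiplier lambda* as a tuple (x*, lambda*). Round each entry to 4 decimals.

Form the Lagrangian:
  L(x, lambda) = (1/2) x^T Q x + c^T x + lambda^T (A x - b)
Stationarity (grad_x L = 0): Q x + c + A^T lambda = 0.
Primal feasibility: A x = b.

This gives the KKT block system:
  [ Q   A^T ] [ x     ]   [-c ]
  [ A    0  ] [ lambda ] = [ b ]

Solving the linear system:
  x*      = (-0.1195, -3.8884, -0.1036)
  lambda* = (10.9402)
  f(x*)   = 39.8884

x* = (-0.1195, -3.8884, -0.1036), lambda* = (10.9402)


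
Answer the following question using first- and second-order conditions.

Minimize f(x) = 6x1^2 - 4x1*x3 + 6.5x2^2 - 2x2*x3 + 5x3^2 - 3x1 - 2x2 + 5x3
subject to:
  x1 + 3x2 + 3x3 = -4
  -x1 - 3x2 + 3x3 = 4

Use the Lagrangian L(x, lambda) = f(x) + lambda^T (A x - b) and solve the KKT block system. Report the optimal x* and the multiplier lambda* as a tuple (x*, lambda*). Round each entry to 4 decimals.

Form the Lagrangian:
  L(x, lambda) = (1/2) x^T Q x + c^T x + lambda^T (A x - b)
Stationarity (grad_x L = 0): Q x + c + A^T lambda = 0.
Primal feasibility: A x = b.

This gives the KKT block system:
  [ Q   A^T ] [ x     ]   [-c ]
  [ A    0  ] [ lambda ] = [ b ]

Solving the linear system:
  x*      = (-0.2562, -1.2479, 0)
  lambda* = (1.6171, -4.4573)
  f(x*)   = 13.781

x* = (-0.2562, -1.2479, 0), lambda* = (1.6171, -4.4573)


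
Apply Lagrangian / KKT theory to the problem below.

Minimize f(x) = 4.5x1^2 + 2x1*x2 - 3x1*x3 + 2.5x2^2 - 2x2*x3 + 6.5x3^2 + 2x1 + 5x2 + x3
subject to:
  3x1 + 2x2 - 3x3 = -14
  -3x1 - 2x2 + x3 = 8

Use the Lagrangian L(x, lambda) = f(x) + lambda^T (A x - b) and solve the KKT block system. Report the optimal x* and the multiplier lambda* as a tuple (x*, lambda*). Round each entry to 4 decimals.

Form the Lagrangian:
  L(x, lambda) = (1/2) x^T Q x + c^T x + lambda^T (A x - b)
Stationarity (grad_x L = 0): Q x + c + A^T lambda = 0.
Primal feasibility: A x = b.

This gives the KKT block system:
  [ Q   A^T ] [ x     ]   [-c ]
  [ A    0  ] [ lambda ] = [ b ]

Solving the linear system:
  x*      = (-0.5789, -1.6316, 3)
  lambda* = (19.9211, 14.7632)
  f(x*)   = 77.2368

x* = (-0.5789, -1.6316, 3), lambda* = (19.9211, 14.7632)


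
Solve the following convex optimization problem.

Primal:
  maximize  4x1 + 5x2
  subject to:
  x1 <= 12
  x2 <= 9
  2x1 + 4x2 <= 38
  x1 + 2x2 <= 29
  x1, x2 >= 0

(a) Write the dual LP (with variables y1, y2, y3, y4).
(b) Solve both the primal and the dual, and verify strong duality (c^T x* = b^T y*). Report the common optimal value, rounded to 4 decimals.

The standard primal-dual pair for 'max c^T x s.t. A x <= b, x >= 0' is:
  Dual:  min b^T y  s.t.  A^T y >= c,  y >= 0.

So the dual LP is:
  minimize  12y1 + 9y2 + 38y3 + 29y4
  subject to:
    y1 + 2y3 + y4 >= 4
    y2 + 4y3 + 2y4 >= 5
    y1, y2, y3, y4 >= 0

Solving the primal: x* = (12, 3.5).
  primal value c^T x* = 65.5.
Solving the dual: y* = (1.5, 0, 1.25, 0).
  dual value b^T y* = 65.5.
Strong duality: c^T x* = b^T y*. Confirmed.

65.5


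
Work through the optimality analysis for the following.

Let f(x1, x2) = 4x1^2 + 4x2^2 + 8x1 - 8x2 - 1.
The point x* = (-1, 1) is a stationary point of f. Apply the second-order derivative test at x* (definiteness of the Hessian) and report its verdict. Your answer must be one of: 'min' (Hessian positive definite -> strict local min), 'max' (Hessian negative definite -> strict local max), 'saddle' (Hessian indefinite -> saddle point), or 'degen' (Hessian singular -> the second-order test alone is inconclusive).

Compute the Hessian H = grad^2 f:
  H = [[8, 0], [0, 8]]
Verify stationarity: grad f(x*) = H x* + g = (0, 0).
Eigenvalues of H: 8, 8.
Both eigenvalues > 0, so H is positive definite -> x* is a strict local min.

min


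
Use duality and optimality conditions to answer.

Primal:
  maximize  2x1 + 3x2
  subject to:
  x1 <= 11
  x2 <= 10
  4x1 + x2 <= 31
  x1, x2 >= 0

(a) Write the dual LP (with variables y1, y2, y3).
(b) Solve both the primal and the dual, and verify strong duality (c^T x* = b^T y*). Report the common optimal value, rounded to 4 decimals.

The standard primal-dual pair for 'max c^T x s.t. A x <= b, x >= 0' is:
  Dual:  min b^T y  s.t.  A^T y >= c,  y >= 0.

So the dual LP is:
  minimize  11y1 + 10y2 + 31y3
  subject to:
    y1 + 4y3 >= 2
    y2 + y3 >= 3
    y1, y2, y3 >= 0

Solving the primal: x* = (5.25, 10).
  primal value c^T x* = 40.5.
Solving the dual: y* = (0, 2.5, 0.5).
  dual value b^T y* = 40.5.
Strong duality: c^T x* = b^T y*. Confirmed.

40.5


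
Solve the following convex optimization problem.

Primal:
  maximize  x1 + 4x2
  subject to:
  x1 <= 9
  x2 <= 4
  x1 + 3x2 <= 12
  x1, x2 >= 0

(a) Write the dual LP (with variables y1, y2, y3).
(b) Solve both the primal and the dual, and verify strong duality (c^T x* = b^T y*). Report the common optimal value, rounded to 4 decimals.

The standard primal-dual pair for 'max c^T x s.t. A x <= b, x >= 0' is:
  Dual:  min b^T y  s.t.  A^T y >= c,  y >= 0.

So the dual LP is:
  minimize  9y1 + 4y2 + 12y3
  subject to:
    y1 + y3 >= 1
    y2 + 3y3 >= 4
    y1, y2, y3 >= 0

Solving the primal: x* = (0, 4).
  primal value c^T x* = 16.
Solving the dual: y* = (0, 0, 1.3333).
  dual value b^T y* = 16.
Strong duality: c^T x* = b^T y*. Confirmed.

16


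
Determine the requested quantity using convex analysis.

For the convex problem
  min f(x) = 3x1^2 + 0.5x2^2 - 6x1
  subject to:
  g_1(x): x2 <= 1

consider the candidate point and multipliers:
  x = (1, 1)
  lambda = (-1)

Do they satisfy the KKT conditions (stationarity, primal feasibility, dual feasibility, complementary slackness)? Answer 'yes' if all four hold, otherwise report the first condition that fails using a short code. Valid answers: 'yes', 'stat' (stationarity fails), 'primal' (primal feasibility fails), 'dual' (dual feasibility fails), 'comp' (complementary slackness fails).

Gradient of f: grad f(x) = Q x + c = (0, 1)
Constraint values g_i(x) = a_i^T x - b_i:
  g_1((1, 1)) = 0
Stationarity residual: grad f(x) + sum_i lambda_i a_i = (0, 0)
  -> stationarity OK
Primal feasibility (all g_i <= 0): OK
Dual feasibility (all lambda_i >= 0): FAILS
Complementary slackness (lambda_i * g_i(x) = 0 for all i): OK

Verdict: the first failing condition is dual_feasibility -> dual.

dual


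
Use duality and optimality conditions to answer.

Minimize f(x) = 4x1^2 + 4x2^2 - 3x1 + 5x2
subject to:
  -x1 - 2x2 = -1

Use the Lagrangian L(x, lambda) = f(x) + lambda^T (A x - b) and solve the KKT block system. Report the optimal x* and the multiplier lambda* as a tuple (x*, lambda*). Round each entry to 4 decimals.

Form the Lagrangian:
  L(x, lambda) = (1/2) x^T Q x + c^T x + lambda^T (A x - b)
Stationarity (grad_x L = 0): Q x + c + A^T lambda = 0.
Primal feasibility: A x = b.

This gives the KKT block system:
  [ Q   A^T ] [ x     ]   [-c ]
  [ A    0  ] [ lambda ] = [ b ]

Solving the linear system:
  x*      = (0.75, 0.125)
  lambda* = (3)
  f(x*)   = 0.6875

x* = (0.75, 0.125), lambda* = (3)


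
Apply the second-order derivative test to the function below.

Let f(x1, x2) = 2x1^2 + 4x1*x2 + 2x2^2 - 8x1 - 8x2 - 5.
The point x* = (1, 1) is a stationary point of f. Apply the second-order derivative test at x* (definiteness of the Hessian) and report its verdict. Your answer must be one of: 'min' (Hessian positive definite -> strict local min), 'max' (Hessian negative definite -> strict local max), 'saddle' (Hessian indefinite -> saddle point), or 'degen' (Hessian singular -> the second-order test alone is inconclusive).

Compute the Hessian H = grad^2 f:
  H = [[4, 4], [4, 4]]
Verify stationarity: grad f(x*) = H x* + g = (0, 0).
Eigenvalues of H: 0, 8.
H has a zero eigenvalue (singular; positive semidefinite but not definite), so H is neither positive definite, negative definite, nor indefinite. The second-order test alone is inconclusive -> degen.
(Indeed, f is constant along the null direction of H through x*, so x* is not a strict local extremum.)

degen


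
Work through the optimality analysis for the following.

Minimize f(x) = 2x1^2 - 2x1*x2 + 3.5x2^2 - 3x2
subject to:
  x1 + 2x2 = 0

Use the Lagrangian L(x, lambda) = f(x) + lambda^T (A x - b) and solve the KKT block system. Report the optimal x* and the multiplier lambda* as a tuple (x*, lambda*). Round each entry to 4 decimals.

Form the Lagrangian:
  L(x, lambda) = (1/2) x^T Q x + c^T x + lambda^T (A x - b)
Stationarity (grad_x L = 0): Q x + c + A^T lambda = 0.
Primal feasibility: A x = b.

This gives the KKT block system:
  [ Q   A^T ] [ x     ]   [-c ]
  [ A    0  ] [ lambda ] = [ b ]

Solving the linear system:
  x*      = (-0.1935, 0.0968)
  lambda* = (0.9677)
  f(x*)   = -0.1452

x* = (-0.1935, 0.0968), lambda* = (0.9677)


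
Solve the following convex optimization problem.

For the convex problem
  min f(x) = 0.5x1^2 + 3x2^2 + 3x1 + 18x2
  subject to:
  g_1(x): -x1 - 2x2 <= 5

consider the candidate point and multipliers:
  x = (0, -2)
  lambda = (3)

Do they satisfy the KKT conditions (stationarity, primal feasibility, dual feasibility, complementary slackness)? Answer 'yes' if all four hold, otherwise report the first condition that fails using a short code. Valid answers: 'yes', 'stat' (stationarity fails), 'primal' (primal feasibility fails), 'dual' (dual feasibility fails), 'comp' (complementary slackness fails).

Gradient of f: grad f(x) = Q x + c = (3, 6)
Constraint values g_i(x) = a_i^T x - b_i:
  g_1((0, -2)) = -1
Stationarity residual: grad f(x) + sum_i lambda_i a_i = (0, 0)
  -> stationarity OK
Primal feasibility (all g_i <= 0): OK
Dual feasibility (all lambda_i >= 0): OK
Complementary slackness (lambda_i * g_i(x) = 0 for all i): FAILS

Verdict: the first failing condition is complementary_slackness -> comp.

comp


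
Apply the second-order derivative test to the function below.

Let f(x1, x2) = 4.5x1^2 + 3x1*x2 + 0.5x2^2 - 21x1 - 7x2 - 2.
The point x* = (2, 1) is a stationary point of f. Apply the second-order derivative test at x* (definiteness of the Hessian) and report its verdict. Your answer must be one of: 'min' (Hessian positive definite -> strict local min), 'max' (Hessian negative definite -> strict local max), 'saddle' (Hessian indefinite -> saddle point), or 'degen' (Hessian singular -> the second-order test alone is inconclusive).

Compute the Hessian H = grad^2 f:
  H = [[9, 3], [3, 1]]
Verify stationarity: grad f(x*) = H x* + g = (0, 0).
Eigenvalues of H: 0, 10.
H has a zero eigenvalue (singular; positive semidefinite but not definite), so H is neither positive definite, negative definite, nor indefinite. The second-order test alone is inconclusive -> degen.
(Indeed, f is constant along the null direction of H through x*, so x* is not a strict local extremum.)

degen


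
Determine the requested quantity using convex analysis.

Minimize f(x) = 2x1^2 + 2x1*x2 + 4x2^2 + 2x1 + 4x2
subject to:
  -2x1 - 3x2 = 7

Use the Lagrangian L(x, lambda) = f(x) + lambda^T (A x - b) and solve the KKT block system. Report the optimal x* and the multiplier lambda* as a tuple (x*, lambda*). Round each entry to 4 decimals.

Form the Lagrangian:
  L(x, lambda) = (1/2) x^T Q x + c^T x + lambda^T (A x - b)
Stationarity (grad_x L = 0): Q x + c + A^T lambda = 0.
Primal feasibility: A x = b.

This gives the KKT block system:
  [ Q   A^T ] [ x     ]   [-c ]
  [ A    0  ] [ lambda ] = [ b ]

Solving the linear system:
  x*      = (-1.4545, -1.3636)
  lambda* = (-3.2727)
  f(x*)   = 7.2727

x* = (-1.4545, -1.3636), lambda* = (-3.2727)


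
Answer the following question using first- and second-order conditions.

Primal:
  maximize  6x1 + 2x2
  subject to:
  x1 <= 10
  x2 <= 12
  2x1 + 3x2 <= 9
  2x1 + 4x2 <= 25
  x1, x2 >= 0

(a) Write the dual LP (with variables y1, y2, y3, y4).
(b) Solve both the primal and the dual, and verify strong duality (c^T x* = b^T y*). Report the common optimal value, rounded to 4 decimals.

The standard primal-dual pair for 'max c^T x s.t. A x <= b, x >= 0' is:
  Dual:  min b^T y  s.t.  A^T y >= c,  y >= 0.

So the dual LP is:
  minimize  10y1 + 12y2 + 9y3 + 25y4
  subject to:
    y1 + 2y3 + 2y4 >= 6
    y2 + 3y3 + 4y4 >= 2
    y1, y2, y3, y4 >= 0

Solving the primal: x* = (4.5, 0).
  primal value c^T x* = 27.
Solving the dual: y* = (0, 0, 3, 0).
  dual value b^T y* = 27.
Strong duality: c^T x* = b^T y*. Confirmed.

27


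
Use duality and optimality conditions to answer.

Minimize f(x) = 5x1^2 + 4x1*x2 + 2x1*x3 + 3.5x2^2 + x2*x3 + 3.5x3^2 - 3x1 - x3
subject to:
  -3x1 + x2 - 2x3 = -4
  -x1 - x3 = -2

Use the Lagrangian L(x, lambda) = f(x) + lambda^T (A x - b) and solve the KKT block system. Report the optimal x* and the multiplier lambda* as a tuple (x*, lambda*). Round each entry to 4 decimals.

Form the Lagrangian:
  L(x, lambda) = (1/2) x^T Q x + c^T x + lambda^T (A x - b)
Stationarity (grad_x L = 0): Q x + c + A^T lambda = 0.
Primal feasibility: A x = b.

This gives the KKT block system:
  [ Q   A^T ] [ x     ]   [-c ]
  [ A    0  ] [ lambda ] = [ b ]

Solving the linear system:
  x*      = (0.3846, 0.3846, 1.6154)
  lambda* = (-5.8462, 23.1538)
  f(x*)   = 10.0769

x* = (0.3846, 0.3846, 1.6154), lambda* = (-5.8462, 23.1538)


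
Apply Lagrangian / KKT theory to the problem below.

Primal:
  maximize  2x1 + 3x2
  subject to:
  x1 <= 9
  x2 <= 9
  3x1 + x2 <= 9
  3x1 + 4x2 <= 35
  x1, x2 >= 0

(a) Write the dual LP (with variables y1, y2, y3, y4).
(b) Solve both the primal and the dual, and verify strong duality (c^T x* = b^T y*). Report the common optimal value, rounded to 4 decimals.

The standard primal-dual pair for 'max c^T x s.t. A x <= b, x >= 0' is:
  Dual:  min b^T y  s.t.  A^T y >= c,  y >= 0.

So the dual LP is:
  minimize  9y1 + 9y2 + 9y3 + 35y4
  subject to:
    y1 + 3y3 + 3y4 >= 2
    y2 + y3 + 4y4 >= 3
    y1, y2, y3, y4 >= 0

Solving the primal: x* = (0, 8.75).
  primal value c^T x* = 26.25.
Solving the dual: y* = (0, 0, 0, 0.75).
  dual value b^T y* = 26.25.
Strong duality: c^T x* = b^T y*. Confirmed.

26.25


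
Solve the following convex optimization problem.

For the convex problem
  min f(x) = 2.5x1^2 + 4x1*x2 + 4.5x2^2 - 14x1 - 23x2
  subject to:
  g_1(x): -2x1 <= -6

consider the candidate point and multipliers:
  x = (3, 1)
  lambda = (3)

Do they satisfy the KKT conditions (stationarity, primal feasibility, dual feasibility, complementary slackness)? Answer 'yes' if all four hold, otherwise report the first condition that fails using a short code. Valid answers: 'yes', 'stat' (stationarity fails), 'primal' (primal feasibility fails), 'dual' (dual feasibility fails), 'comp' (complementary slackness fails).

Gradient of f: grad f(x) = Q x + c = (5, -2)
Constraint values g_i(x) = a_i^T x - b_i:
  g_1((3, 1)) = 0
Stationarity residual: grad f(x) + sum_i lambda_i a_i = (-1, -2)
  -> stationarity FAILS
Primal feasibility (all g_i <= 0): OK
Dual feasibility (all lambda_i >= 0): OK
Complementary slackness (lambda_i * g_i(x) = 0 for all i): OK

Verdict: the first failing condition is stationarity -> stat.

stat


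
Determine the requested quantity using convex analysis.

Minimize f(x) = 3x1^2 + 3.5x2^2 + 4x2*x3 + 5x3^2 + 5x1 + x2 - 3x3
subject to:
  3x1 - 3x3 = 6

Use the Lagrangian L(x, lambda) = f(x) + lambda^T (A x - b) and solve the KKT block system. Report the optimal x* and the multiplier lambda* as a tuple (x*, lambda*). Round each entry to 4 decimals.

Form the Lagrangian:
  L(x, lambda) = (1/2) x^T Q x + c^T x + lambda^T (A x - b)
Stationarity (grad_x L = 0): Q x + c + A^T lambda = 0.
Primal feasibility: A x = b.

This gives the KKT block system:
  [ Q   A^T ] [ x     ]   [-c ]
  [ A    0  ] [ lambda ] = [ b ]

Solving the linear system:
  x*      = (1.0208, 0.4167, -0.9792)
  lambda* = (-3.7083)
  f(x*)   = 15.3542

x* = (1.0208, 0.4167, -0.9792), lambda* = (-3.7083)


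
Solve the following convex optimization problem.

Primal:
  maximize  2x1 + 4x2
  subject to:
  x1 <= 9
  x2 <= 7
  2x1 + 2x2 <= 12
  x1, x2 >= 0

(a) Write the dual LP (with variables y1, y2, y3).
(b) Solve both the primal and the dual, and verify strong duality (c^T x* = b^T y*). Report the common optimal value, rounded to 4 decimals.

The standard primal-dual pair for 'max c^T x s.t. A x <= b, x >= 0' is:
  Dual:  min b^T y  s.t.  A^T y >= c,  y >= 0.

So the dual LP is:
  minimize  9y1 + 7y2 + 12y3
  subject to:
    y1 + 2y3 >= 2
    y2 + 2y3 >= 4
    y1, y2, y3 >= 0

Solving the primal: x* = (0, 6).
  primal value c^T x* = 24.
Solving the dual: y* = (0, 0, 2).
  dual value b^T y* = 24.
Strong duality: c^T x* = b^T y*. Confirmed.

24
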